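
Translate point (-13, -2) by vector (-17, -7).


Translation: (x+dx, y+dy) = (-13+-17, -2+-7) = (-30, -9)

(-30, -9)


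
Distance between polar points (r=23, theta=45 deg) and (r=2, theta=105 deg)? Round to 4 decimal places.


d = sqrt(r1^2 + r2^2 - 2*r1*r2*cos(t2-t1))
d = sqrt(23^2 + 2^2 - 2*23*2*cos(105-45)) = 22.0681

22.0681


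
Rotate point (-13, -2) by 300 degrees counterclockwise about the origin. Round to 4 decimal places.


x' = -13*cos(300) - -2*sin(300) = -8.2321
y' = -13*sin(300) + -2*cos(300) = 10.2583

(-8.2321, 10.2583)


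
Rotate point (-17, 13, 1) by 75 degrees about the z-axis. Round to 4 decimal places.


x' = -17*cos(75) - 13*sin(75) = -16.957
y' = -17*sin(75) + 13*cos(75) = -13.0561
z' = 1

(-16.957, -13.0561, 1)


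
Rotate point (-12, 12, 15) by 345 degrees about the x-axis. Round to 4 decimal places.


x' = -12
y' = 12*cos(345) - 15*sin(345) = 15.4734
z' = 12*sin(345) + 15*cos(345) = 11.3831

(-12, 15.4734, 11.3831)


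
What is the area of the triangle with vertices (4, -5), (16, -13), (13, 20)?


Area = |x1(y2-y3) + x2(y3-y1) + x3(y1-y2)| / 2
= |4*(-13-20) + 16*(20--5) + 13*(-5--13)| / 2
= 186

186


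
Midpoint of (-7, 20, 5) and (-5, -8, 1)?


Midpoint = ((-7+-5)/2, (20+-8)/2, (5+1)/2) = (-6, 6, 3)

(-6, 6, 3)


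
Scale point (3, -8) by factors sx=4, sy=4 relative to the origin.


Scaling: (x*sx, y*sy) = (3*4, -8*4) = (12, -32)

(12, -32)


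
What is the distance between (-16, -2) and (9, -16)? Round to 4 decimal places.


d = sqrt((9--16)^2 + (-16--2)^2) = 28.6531

28.6531


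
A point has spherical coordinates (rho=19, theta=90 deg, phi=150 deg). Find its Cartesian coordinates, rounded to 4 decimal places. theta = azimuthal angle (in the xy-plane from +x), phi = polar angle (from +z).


x = 19 * sin(150) * cos(90) = 0
y = 19 * sin(150) * sin(90) = 9.5
z = 19 * cos(150) = -16.4545

(0, 9.5, -16.4545)


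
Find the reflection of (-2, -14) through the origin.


Reflection through origin: (x, y) -> (-x, -y)
(-2, -14) -> (2, 14)

(2, 14)


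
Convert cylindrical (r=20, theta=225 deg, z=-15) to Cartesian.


x = 20 * cos(225) = -14.1421
y = 20 * sin(225) = -14.1421
z = -15

(-14.1421, -14.1421, -15)


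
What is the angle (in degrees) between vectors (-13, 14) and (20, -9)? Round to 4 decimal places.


dot = -13*20 + 14*-9 = -386
|u| = 19.105, |v| = 21.9317
cos(angle) = -0.9212
angle = 157.1066 degrees

157.1066 degrees


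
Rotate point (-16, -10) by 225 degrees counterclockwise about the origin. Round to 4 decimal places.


x' = -16*cos(225) - -10*sin(225) = 4.2426
y' = -16*sin(225) + -10*cos(225) = 18.3848

(4.2426, 18.3848)


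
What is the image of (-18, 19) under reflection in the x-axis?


Reflection across x-axis: (x, y) -> (x, -y)
(-18, 19) -> (-18, -19)

(-18, -19)


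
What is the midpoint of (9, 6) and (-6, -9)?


Midpoint = ((9+-6)/2, (6+-9)/2) = (1.5, -1.5)

(1.5, -1.5)


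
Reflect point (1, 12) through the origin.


Reflection through origin: (x, y) -> (-x, -y)
(1, 12) -> (-1, -12)

(-1, -12)


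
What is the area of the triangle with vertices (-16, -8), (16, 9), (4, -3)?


Area = |x1(y2-y3) + x2(y3-y1) + x3(y1-y2)| / 2
= |-16*(9--3) + 16*(-3--8) + 4*(-8-9)| / 2
= 90

90


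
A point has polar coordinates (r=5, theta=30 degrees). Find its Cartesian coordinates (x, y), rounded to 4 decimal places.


x = 5 * cos(30) = 4.3301
y = 5 * sin(30) = 2.5

(4.3301, 2.5)


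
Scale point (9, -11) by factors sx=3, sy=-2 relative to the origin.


Scaling: (x*sx, y*sy) = (9*3, -11*-2) = (27, 22)

(27, 22)


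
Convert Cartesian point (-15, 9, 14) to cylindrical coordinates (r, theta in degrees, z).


r = sqrt((-15)^2 + 9^2) = 17.4929
theta = atan2(9, -15) = 149.0362 deg
z = 14

r = 17.4929, theta = 149.0362 deg, z = 14


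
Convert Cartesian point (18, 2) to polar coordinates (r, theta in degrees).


r = sqrt(18^2 + 2^2) = 18.1108
theta = atan2(2, 18) = 6.3402 degrees

r = 18.1108, theta = 6.3402 degrees


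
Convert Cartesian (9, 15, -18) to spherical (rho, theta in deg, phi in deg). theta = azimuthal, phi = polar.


rho = sqrt(9^2 + 15^2 + (-18)^2) = 25.0998
theta = atan2(15, 9) = 59.0362 deg
phi = acos(-18/25.0998) = 135.8186 deg

rho = 25.0998, theta = 59.0362 deg, phi = 135.8186 deg


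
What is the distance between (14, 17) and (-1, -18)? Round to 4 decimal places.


d = sqrt((-1-14)^2 + (-18-17)^2) = 38.0789

38.0789


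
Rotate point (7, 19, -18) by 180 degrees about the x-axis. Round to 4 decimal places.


x' = 7
y' = 19*cos(180) - -18*sin(180) = -19
z' = 19*sin(180) + -18*cos(180) = 18

(7, -19, 18)


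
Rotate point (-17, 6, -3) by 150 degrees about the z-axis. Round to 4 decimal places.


x' = -17*cos(150) - 6*sin(150) = 11.7224
y' = -17*sin(150) + 6*cos(150) = -13.6962
z' = -3

(11.7224, -13.6962, -3)


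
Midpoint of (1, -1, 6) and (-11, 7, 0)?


Midpoint = ((1+-11)/2, (-1+7)/2, (6+0)/2) = (-5, 3, 3)

(-5, 3, 3)


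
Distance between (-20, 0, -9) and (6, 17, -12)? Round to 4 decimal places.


d = sqrt((6--20)^2 + (17-0)^2 + (-12--9)^2) = 31.209

31.209


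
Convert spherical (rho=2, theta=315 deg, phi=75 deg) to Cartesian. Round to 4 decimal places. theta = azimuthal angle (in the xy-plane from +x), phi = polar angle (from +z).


x = 2 * sin(75) * cos(315) = 1.366
y = 2 * sin(75) * sin(315) = -1.366
z = 2 * cos(75) = 0.5176

(1.366, -1.366, 0.5176)


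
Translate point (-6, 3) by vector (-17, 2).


Translation: (x+dx, y+dy) = (-6+-17, 3+2) = (-23, 5)

(-23, 5)


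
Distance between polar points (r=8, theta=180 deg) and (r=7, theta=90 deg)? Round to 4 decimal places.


d = sqrt(r1^2 + r2^2 - 2*r1*r2*cos(t2-t1))
d = sqrt(8^2 + 7^2 - 2*8*7*cos(90-180)) = 10.6301

10.6301


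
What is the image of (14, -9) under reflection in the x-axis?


Reflection across x-axis: (x, y) -> (x, -y)
(14, -9) -> (14, 9)

(14, 9)


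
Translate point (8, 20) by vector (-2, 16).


Translation: (x+dx, y+dy) = (8+-2, 20+16) = (6, 36)

(6, 36)


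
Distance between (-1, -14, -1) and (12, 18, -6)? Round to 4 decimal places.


d = sqrt((12--1)^2 + (18--14)^2 + (-6--1)^2) = 34.8999

34.8999


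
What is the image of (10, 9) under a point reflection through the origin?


Reflection through origin: (x, y) -> (-x, -y)
(10, 9) -> (-10, -9)

(-10, -9)


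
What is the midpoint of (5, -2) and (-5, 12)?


Midpoint = ((5+-5)/2, (-2+12)/2) = (0, 5)

(0, 5)


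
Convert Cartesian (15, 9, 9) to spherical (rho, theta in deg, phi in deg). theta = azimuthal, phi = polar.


rho = sqrt(15^2 + 9^2 + 9^2) = 19.6723
theta = atan2(9, 15) = 30.9638 deg
phi = acos(9/19.6723) = 62.7744 deg

rho = 19.6723, theta = 30.9638 deg, phi = 62.7744 deg


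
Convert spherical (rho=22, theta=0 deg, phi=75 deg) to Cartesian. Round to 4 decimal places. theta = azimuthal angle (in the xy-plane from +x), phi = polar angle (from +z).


x = 22 * sin(75) * cos(0) = 21.2504
y = 22 * sin(75) * sin(0) = 0
z = 22 * cos(75) = 5.694

(21.2504, 0, 5.694)


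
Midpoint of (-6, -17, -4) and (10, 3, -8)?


Midpoint = ((-6+10)/2, (-17+3)/2, (-4+-8)/2) = (2, -7, -6)

(2, -7, -6)


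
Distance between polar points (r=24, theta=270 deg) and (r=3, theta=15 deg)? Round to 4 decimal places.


d = sqrt(r1^2 + r2^2 - 2*r1*r2*cos(t2-t1))
d = sqrt(24^2 + 3^2 - 2*24*3*cos(15-270)) = 24.9453

24.9453


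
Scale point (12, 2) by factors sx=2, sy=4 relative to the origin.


Scaling: (x*sx, y*sy) = (12*2, 2*4) = (24, 8)

(24, 8)


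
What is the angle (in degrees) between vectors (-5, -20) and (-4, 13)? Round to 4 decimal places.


dot = -5*-4 + -20*13 = -240
|u| = 20.6155, |v| = 13.6015
cos(angle) = -0.8559
angle = 148.861 degrees

148.861 degrees


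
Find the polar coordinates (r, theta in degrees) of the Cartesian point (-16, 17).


r = sqrt((-16)^2 + 17^2) = 23.3452
theta = atan2(17, -16) = 133.2643 degrees

r = 23.3452, theta = 133.2643 degrees


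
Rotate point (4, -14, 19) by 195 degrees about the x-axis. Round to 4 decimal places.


x' = 4
y' = -14*cos(195) - 19*sin(195) = 18.4405
z' = -14*sin(195) + 19*cos(195) = -14.7291

(4, 18.4405, -14.7291)


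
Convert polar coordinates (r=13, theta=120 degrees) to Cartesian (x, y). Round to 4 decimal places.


x = 13 * cos(120) = -6.5
y = 13 * sin(120) = 11.2583

(-6.5, 11.2583)


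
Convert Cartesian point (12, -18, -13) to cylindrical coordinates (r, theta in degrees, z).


r = sqrt(12^2 + (-18)^2) = 21.6333
theta = atan2(-18, 12) = 303.6901 deg
z = -13

r = 21.6333, theta = 303.6901 deg, z = -13


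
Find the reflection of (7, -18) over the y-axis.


Reflection across y-axis: (x, y) -> (-x, y)
(7, -18) -> (-7, -18)

(-7, -18)


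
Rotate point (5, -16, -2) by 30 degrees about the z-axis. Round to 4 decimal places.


x' = 5*cos(30) - -16*sin(30) = 12.3301
y' = 5*sin(30) + -16*cos(30) = -11.3564
z' = -2

(12.3301, -11.3564, -2)


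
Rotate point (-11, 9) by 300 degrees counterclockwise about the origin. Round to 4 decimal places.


x' = -11*cos(300) - 9*sin(300) = 2.2942
y' = -11*sin(300) + 9*cos(300) = 14.0263

(2.2942, 14.0263)


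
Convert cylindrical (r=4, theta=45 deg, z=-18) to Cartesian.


x = 4 * cos(45) = 2.8284
y = 4 * sin(45) = 2.8284
z = -18

(2.8284, 2.8284, -18)


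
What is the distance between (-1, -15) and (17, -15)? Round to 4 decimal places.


d = sqrt((17--1)^2 + (-15--15)^2) = 18

18


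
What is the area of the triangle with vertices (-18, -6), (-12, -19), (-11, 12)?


Area = |x1(y2-y3) + x2(y3-y1) + x3(y1-y2)| / 2
= |-18*(-19-12) + -12*(12--6) + -11*(-6--19)| / 2
= 99.5

99.5


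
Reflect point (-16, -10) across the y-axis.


Reflection across y-axis: (x, y) -> (-x, y)
(-16, -10) -> (16, -10)

(16, -10)


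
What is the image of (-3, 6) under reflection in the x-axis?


Reflection across x-axis: (x, y) -> (x, -y)
(-3, 6) -> (-3, -6)

(-3, -6)


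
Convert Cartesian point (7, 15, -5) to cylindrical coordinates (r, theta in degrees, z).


r = sqrt(7^2 + 15^2) = 16.5529
theta = atan2(15, 7) = 64.9831 deg
z = -5

r = 16.5529, theta = 64.9831 deg, z = -5


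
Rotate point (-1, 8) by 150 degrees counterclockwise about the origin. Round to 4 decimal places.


x' = -1*cos(150) - 8*sin(150) = -3.134
y' = -1*sin(150) + 8*cos(150) = -7.4282

(-3.134, -7.4282)


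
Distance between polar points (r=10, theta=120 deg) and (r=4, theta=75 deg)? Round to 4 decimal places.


d = sqrt(r1^2 + r2^2 - 2*r1*r2*cos(t2-t1))
d = sqrt(10^2 + 4^2 - 2*10*4*cos(75-120)) = 7.7092

7.7092


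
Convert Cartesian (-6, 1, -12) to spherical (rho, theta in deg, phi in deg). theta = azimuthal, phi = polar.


rho = sqrt((-6)^2 + 1^2 + (-12)^2) = 13.4536
theta = atan2(1, -6) = 170.5377 deg
phi = acos(-12/13.4536) = 153.1197 deg

rho = 13.4536, theta = 170.5377 deg, phi = 153.1197 deg


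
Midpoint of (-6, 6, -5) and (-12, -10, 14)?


Midpoint = ((-6+-12)/2, (6+-10)/2, (-5+14)/2) = (-9, -2, 4.5)

(-9, -2, 4.5)


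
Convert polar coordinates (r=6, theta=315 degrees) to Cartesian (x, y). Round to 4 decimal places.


x = 6 * cos(315) = 4.2426
y = 6 * sin(315) = -4.2426

(4.2426, -4.2426)


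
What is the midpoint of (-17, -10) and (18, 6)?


Midpoint = ((-17+18)/2, (-10+6)/2) = (0.5, -2)

(0.5, -2)


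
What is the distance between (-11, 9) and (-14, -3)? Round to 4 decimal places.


d = sqrt((-14--11)^2 + (-3-9)^2) = 12.3693

12.3693


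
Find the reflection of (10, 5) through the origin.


Reflection through origin: (x, y) -> (-x, -y)
(10, 5) -> (-10, -5)

(-10, -5)


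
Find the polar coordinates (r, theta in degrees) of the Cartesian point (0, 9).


r = sqrt(0^2 + 9^2) = 9
theta = atan2(9, 0) = 90 degrees

r = 9, theta = 90 degrees


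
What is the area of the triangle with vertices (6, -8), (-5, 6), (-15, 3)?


Area = |x1(y2-y3) + x2(y3-y1) + x3(y1-y2)| / 2
= |6*(6-3) + -5*(3--8) + -15*(-8-6)| / 2
= 86.5

86.5


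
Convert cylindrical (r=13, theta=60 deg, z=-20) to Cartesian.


x = 13 * cos(60) = 6.5
y = 13 * sin(60) = 11.2583
z = -20

(6.5, 11.2583, -20)


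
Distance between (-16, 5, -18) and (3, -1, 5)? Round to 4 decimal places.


d = sqrt((3--16)^2 + (-1-5)^2 + (5--18)^2) = 30.4302

30.4302


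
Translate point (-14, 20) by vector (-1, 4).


Translation: (x+dx, y+dy) = (-14+-1, 20+4) = (-15, 24)

(-15, 24)


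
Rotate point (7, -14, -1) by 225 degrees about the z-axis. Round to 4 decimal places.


x' = 7*cos(225) - -14*sin(225) = -14.8492
y' = 7*sin(225) + -14*cos(225) = 4.9497
z' = -1

(-14.8492, 4.9497, -1)


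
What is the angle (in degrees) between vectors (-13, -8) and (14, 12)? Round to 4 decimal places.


dot = -13*14 + -8*12 = -278
|u| = 15.2643, |v| = 18.4391
cos(angle) = -0.9877
angle = 171.0062 degrees

171.0062 degrees


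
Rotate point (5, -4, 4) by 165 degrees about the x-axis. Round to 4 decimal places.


x' = 5
y' = -4*cos(165) - 4*sin(165) = 2.8284
z' = -4*sin(165) + 4*cos(165) = -4.899

(5, 2.8284, -4.899)


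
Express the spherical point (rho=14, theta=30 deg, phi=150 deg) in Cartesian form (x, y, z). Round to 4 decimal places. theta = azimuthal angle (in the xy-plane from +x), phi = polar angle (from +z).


x = 14 * sin(150) * cos(30) = 6.0622
y = 14 * sin(150) * sin(30) = 3.5
z = 14 * cos(150) = -12.1244

(6.0622, 3.5, -12.1244)


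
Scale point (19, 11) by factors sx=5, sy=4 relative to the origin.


Scaling: (x*sx, y*sy) = (19*5, 11*4) = (95, 44)

(95, 44)


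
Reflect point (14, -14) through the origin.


Reflection through origin: (x, y) -> (-x, -y)
(14, -14) -> (-14, 14)

(-14, 14)


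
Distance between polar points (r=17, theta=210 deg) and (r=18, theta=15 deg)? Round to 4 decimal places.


d = sqrt(r1^2 + r2^2 - 2*r1*r2*cos(t2-t1))
d = sqrt(17^2 + 18^2 - 2*17*18*cos(15-210)) = 34.7008

34.7008


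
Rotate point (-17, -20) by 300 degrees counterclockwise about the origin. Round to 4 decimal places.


x' = -17*cos(300) - -20*sin(300) = -25.8205
y' = -17*sin(300) + -20*cos(300) = 4.7224

(-25.8205, 4.7224)


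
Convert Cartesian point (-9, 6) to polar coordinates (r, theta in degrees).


r = sqrt((-9)^2 + 6^2) = 10.8167
theta = atan2(6, -9) = 146.3099 degrees

r = 10.8167, theta = 146.3099 degrees


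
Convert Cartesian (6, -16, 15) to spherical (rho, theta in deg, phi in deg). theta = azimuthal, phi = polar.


rho = sqrt(6^2 + (-16)^2 + 15^2) = 22.7376
theta = atan2(-16, 6) = 290.556 deg
phi = acos(15/22.7376) = 48.7231 deg

rho = 22.7376, theta = 290.556 deg, phi = 48.7231 deg


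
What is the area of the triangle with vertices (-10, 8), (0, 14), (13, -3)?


Area = |x1(y2-y3) + x2(y3-y1) + x3(y1-y2)| / 2
= |-10*(14--3) + 0*(-3-8) + 13*(8-14)| / 2
= 124

124


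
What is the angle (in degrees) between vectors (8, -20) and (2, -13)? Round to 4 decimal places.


dot = 8*2 + -20*-13 = 276
|u| = 21.5407, |v| = 13.1529
cos(angle) = 0.9742
angle = 13.0552 degrees

13.0552 degrees


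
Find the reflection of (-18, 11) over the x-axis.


Reflection across x-axis: (x, y) -> (x, -y)
(-18, 11) -> (-18, -11)

(-18, -11)


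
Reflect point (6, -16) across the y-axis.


Reflection across y-axis: (x, y) -> (-x, y)
(6, -16) -> (-6, -16)

(-6, -16)


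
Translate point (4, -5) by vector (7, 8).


Translation: (x+dx, y+dy) = (4+7, -5+8) = (11, 3)

(11, 3)


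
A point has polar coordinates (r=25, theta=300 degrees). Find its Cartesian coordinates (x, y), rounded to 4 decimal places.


x = 25 * cos(300) = 12.5
y = 25 * sin(300) = -21.6506

(12.5, -21.6506)


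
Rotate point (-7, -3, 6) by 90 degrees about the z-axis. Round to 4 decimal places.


x' = -7*cos(90) - -3*sin(90) = 3
y' = -7*sin(90) + -3*cos(90) = -7
z' = 6

(3, -7, 6)


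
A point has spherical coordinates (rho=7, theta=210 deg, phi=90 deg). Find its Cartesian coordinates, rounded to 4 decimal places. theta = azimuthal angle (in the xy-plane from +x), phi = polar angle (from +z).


x = 7 * sin(90) * cos(210) = -6.0622
y = 7 * sin(90) * sin(210) = -3.5
z = 7 * cos(90) = 0

(-6.0622, -3.5, 0)


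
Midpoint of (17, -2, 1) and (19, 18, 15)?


Midpoint = ((17+19)/2, (-2+18)/2, (1+15)/2) = (18, 8, 8)

(18, 8, 8)


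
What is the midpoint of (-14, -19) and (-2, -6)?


Midpoint = ((-14+-2)/2, (-19+-6)/2) = (-8, -12.5)

(-8, -12.5)


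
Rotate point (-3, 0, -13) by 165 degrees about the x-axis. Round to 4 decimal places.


x' = -3
y' = 0*cos(165) - -13*sin(165) = 3.3646
z' = 0*sin(165) + -13*cos(165) = 12.557

(-3, 3.3646, 12.557)


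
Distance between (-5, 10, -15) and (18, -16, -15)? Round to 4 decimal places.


d = sqrt((18--5)^2 + (-16-10)^2 + (-15--15)^2) = 34.7131

34.7131


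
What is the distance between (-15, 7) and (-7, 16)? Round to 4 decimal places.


d = sqrt((-7--15)^2 + (16-7)^2) = 12.0416

12.0416


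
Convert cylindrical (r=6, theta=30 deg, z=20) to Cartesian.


x = 6 * cos(30) = 5.1962
y = 6 * sin(30) = 3
z = 20

(5.1962, 3, 20)


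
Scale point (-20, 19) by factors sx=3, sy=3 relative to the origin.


Scaling: (x*sx, y*sy) = (-20*3, 19*3) = (-60, 57)

(-60, 57)


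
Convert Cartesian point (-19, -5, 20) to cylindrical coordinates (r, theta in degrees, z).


r = sqrt((-19)^2 + (-5)^2) = 19.6469
theta = atan2(-5, -19) = 194.7436 deg
z = 20

r = 19.6469, theta = 194.7436 deg, z = 20


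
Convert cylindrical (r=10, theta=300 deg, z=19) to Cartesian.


x = 10 * cos(300) = 5
y = 10 * sin(300) = -8.6603
z = 19

(5, -8.6603, 19)


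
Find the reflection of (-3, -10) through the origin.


Reflection through origin: (x, y) -> (-x, -y)
(-3, -10) -> (3, 10)

(3, 10)


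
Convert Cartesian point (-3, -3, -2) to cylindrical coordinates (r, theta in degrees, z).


r = sqrt((-3)^2 + (-3)^2) = 4.2426
theta = atan2(-3, -3) = 225 deg
z = -2

r = 4.2426, theta = 225 deg, z = -2


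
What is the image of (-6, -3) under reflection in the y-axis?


Reflection across y-axis: (x, y) -> (-x, y)
(-6, -3) -> (6, -3)

(6, -3)


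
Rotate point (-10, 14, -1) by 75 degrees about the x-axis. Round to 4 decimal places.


x' = -10
y' = 14*cos(75) - -1*sin(75) = 4.5894
z' = 14*sin(75) + -1*cos(75) = 13.2641

(-10, 4.5894, 13.2641)


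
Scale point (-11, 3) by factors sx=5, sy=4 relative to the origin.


Scaling: (x*sx, y*sy) = (-11*5, 3*4) = (-55, 12)

(-55, 12)


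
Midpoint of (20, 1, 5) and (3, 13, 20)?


Midpoint = ((20+3)/2, (1+13)/2, (5+20)/2) = (11.5, 7, 12.5)

(11.5, 7, 12.5)


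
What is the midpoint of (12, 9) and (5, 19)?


Midpoint = ((12+5)/2, (9+19)/2) = (8.5, 14)

(8.5, 14)


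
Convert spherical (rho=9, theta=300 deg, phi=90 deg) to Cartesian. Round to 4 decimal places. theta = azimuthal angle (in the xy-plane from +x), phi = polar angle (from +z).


x = 9 * sin(90) * cos(300) = 4.5
y = 9 * sin(90) * sin(300) = -7.7942
z = 9 * cos(90) = 0

(4.5, -7.7942, 0)


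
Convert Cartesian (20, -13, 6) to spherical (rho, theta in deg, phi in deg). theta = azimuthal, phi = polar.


rho = sqrt(20^2 + (-13)^2 + 6^2) = 24.5967
theta = atan2(-13, 20) = 326.9761 deg
phi = acos(6/24.5967) = 75.8811 deg

rho = 24.5967, theta = 326.9761 deg, phi = 75.8811 deg


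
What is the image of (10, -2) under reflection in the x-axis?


Reflection across x-axis: (x, y) -> (x, -y)
(10, -2) -> (10, 2)

(10, 2)


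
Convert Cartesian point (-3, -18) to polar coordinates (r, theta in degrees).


r = sqrt((-3)^2 + (-18)^2) = 18.2483
theta = atan2(-18, -3) = 260.5377 degrees

r = 18.2483, theta = 260.5377 degrees


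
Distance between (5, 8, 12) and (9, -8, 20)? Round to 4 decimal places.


d = sqrt((9-5)^2 + (-8-8)^2 + (20-12)^2) = 18.3303

18.3303


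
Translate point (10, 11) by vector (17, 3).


Translation: (x+dx, y+dy) = (10+17, 11+3) = (27, 14)

(27, 14)


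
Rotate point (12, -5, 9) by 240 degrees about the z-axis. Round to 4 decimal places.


x' = 12*cos(240) - -5*sin(240) = -10.3301
y' = 12*sin(240) + -5*cos(240) = -7.8923
z' = 9

(-10.3301, -7.8923, 9)


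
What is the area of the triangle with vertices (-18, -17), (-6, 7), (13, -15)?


Area = |x1(y2-y3) + x2(y3-y1) + x3(y1-y2)| / 2
= |-18*(7--15) + -6*(-15--17) + 13*(-17-7)| / 2
= 360

360


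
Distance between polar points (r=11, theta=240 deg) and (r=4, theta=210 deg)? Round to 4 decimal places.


d = sqrt(r1^2 + r2^2 - 2*r1*r2*cos(t2-t1))
d = sqrt(11^2 + 4^2 - 2*11*4*cos(210-240)) = 7.7968

7.7968


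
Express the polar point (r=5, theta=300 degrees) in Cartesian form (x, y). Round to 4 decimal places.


x = 5 * cos(300) = 2.5
y = 5 * sin(300) = -4.3301

(2.5, -4.3301)


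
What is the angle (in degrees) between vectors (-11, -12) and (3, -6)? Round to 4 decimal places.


dot = -11*3 + -12*-6 = 39
|u| = 16.2788, |v| = 6.7082
cos(angle) = 0.3571
angle = 69.0755 degrees

69.0755 degrees


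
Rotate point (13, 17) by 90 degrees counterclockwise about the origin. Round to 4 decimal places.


x' = 13*cos(90) - 17*sin(90) = -17
y' = 13*sin(90) + 17*cos(90) = 13

(-17, 13)


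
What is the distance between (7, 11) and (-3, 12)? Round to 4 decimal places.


d = sqrt((-3-7)^2 + (12-11)^2) = 10.0499

10.0499


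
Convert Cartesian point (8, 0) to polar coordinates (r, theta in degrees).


r = sqrt(8^2 + 0^2) = 8
theta = atan2(0, 8) = 0 degrees

r = 8, theta = 0 degrees


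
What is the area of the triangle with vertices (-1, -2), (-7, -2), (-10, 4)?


Area = |x1(y2-y3) + x2(y3-y1) + x3(y1-y2)| / 2
= |-1*(-2-4) + -7*(4--2) + -10*(-2--2)| / 2
= 18

18


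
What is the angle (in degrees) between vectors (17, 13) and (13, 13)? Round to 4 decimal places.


dot = 17*13 + 13*13 = 390
|u| = 21.4009, |v| = 18.3848
cos(angle) = 0.9912
angle = 7.5946 degrees

7.5946 degrees


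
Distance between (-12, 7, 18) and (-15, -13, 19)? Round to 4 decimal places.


d = sqrt((-15--12)^2 + (-13-7)^2 + (19-18)^2) = 20.2485

20.2485


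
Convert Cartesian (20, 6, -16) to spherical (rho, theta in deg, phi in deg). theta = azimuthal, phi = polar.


rho = sqrt(20^2 + 6^2 + (-16)^2) = 26.3059
theta = atan2(6, 20) = 16.6992 deg
phi = acos(-16/26.3059) = 127.4615 deg

rho = 26.3059, theta = 16.6992 deg, phi = 127.4615 deg


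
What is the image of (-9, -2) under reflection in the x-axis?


Reflection across x-axis: (x, y) -> (x, -y)
(-9, -2) -> (-9, 2)

(-9, 2)


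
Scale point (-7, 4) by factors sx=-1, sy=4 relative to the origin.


Scaling: (x*sx, y*sy) = (-7*-1, 4*4) = (7, 16)

(7, 16)


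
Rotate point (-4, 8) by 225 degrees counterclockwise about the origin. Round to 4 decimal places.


x' = -4*cos(225) - 8*sin(225) = 8.4853
y' = -4*sin(225) + 8*cos(225) = -2.8284

(8.4853, -2.8284)


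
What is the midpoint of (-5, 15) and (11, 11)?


Midpoint = ((-5+11)/2, (15+11)/2) = (3, 13)

(3, 13)


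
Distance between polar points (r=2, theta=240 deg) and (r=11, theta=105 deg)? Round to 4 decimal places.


d = sqrt(r1^2 + r2^2 - 2*r1*r2*cos(t2-t1))
d = sqrt(2^2 + 11^2 - 2*2*11*cos(105-240)) = 12.4945

12.4945


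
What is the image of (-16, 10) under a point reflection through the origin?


Reflection through origin: (x, y) -> (-x, -y)
(-16, 10) -> (16, -10)

(16, -10)


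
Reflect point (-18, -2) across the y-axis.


Reflection across y-axis: (x, y) -> (-x, y)
(-18, -2) -> (18, -2)

(18, -2)


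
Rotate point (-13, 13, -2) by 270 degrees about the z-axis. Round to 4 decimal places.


x' = -13*cos(270) - 13*sin(270) = 13
y' = -13*sin(270) + 13*cos(270) = 13
z' = -2

(13, 13, -2)


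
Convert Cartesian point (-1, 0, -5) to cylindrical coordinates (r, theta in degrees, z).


r = sqrt((-1)^2 + 0^2) = 1
theta = atan2(0, -1) = 180 deg
z = -5

r = 1, theta = 180 deg, z = -5


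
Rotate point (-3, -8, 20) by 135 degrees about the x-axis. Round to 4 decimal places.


x' = -3
y' = -8*cos(135) - 20*sin(135) = -8.4853
z' = -8*sin(135) + 20*cos(135) = -19.799

(-3, -8.4853, -19.799)


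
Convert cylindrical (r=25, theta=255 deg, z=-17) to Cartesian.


x = 25 * cos(255) = -6.4705
y = 25 * sin(255) = -24.1481
z = -17

(-6.4705, -24.1481, -17)


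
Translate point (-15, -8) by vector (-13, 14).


Translation: (x+dx, y+dy) = (-15+-13, -8+14) = (-28, 6)

(-28, 6)


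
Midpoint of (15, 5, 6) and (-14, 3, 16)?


Midpoint = ((15+-14)/2, (5+3)/2, (6+16)/2) = (0.5, 4, 11)

(0.5, 4, 11)


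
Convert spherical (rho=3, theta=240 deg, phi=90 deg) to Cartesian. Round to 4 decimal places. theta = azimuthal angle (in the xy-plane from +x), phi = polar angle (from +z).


x = 3 * sin(90) * cos(240) = -1.5
y = 3 * sin(90) * sin(240) = -2.5981
z = 3 * cos(90) = 0

(-1.5, -2.5981, 0)


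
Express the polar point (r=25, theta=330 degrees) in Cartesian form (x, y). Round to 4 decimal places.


x = 25 * cos(330) = 21.6506
y = 25 * sin(330) = -12.5

(21.6506, -12.5)


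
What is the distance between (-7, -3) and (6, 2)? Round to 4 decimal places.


d = sqrt((6--7)^2 + (2--3)^2) = 13.9284

13.9284


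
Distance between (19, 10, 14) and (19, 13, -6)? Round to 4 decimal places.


d = sqrt((19-19)^2 + (13-10)^2 + (-6-14)^2) = 20.2237

20.2237


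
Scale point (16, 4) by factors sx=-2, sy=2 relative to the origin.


Scaling: (x*sx, y*sy) = (16*-2, 4*2) = (-32, 8)

(-32, 8)


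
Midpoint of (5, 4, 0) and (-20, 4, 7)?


Midpoint = ((5+-20)/2, (4+4)/2, (0+7)/2) = (-7.5, 4, 3.5)

(-7.5, 4, 3.5)


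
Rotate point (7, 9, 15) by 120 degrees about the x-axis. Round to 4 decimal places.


x' = 7
y' = 9*cos(120) - 15*sin(120) = -17.4904
z' = 9*sin(120) + 15*cos(120) = 0.2942

(7, -17.4904, 0.2942)


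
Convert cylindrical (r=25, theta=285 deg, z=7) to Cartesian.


x = 25 * cos(285) = 6.4705
y = 25 * sin(285) = -24.1481
z = 7

(6.4705, -24.1481, 7)


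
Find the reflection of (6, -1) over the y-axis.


Reflection across y-axis: (x, y) -> (-x, y)
(6, -1) -> (-6, -1)

(-6, -1)


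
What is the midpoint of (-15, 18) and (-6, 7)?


Midpoint = ((-15+-6)/2, (18+7)/2) = (-10.5, 12.5)

(-10.5, 12.5)


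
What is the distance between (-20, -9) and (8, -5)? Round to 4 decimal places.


d = sqrt((8--20)^2 + (-5--9)^2) = 28.2843

28.2843


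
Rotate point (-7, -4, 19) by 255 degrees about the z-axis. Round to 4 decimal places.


x' = -7*cos(255) - -4*sin(255) = -2.052
y' = -7*sin(255) + -4*cos(255) = 7.7968
z' = 19

(-2.052, 7.7968, 19)


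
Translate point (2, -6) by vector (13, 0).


Translation: (x+dx, y+dy) = (2+13, -6+0) = (15, -6)

(15, -6)


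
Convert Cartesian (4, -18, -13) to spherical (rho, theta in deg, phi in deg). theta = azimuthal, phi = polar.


rho = sqrt(4^2 + (-18)^2 + (-13)^2) = 22.561
theta = atan2(-18, 4) = 282.5288 deg
phi = acos(-13/22.561) = 125.1848 deg

rho = 22.561, theta = 282.5288 deg, phi = 125.1848 deg


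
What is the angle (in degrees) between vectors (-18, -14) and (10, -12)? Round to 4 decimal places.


dot = -18*10 + -14*-12 = -12
|u| = 22.8035, |v| = 15.6205
cos(angle) = -0.0337
angle = 91.9306 degrees

91.9306 degrees


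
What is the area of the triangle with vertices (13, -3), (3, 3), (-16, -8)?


Area = |x1(y2-y3) + x2(y3-y1) + x3(y1-y2)| / 2
= |13*(3--8) + 3*(-8--3) + -16*(-3-3)| / 2
= 112

112


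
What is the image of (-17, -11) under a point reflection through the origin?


Reflection through origin: (x, y) -> (-x, -y)
(-17, -11) -> (17, 11)

(17, 11)


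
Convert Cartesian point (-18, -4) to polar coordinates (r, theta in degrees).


r = sqrt((-18)^2 + (-4)^2) = 18.4391
theta = atan2(-4, -18) = 192.5288 degrees

r = 18.4391, theta = 192.5288 degrees


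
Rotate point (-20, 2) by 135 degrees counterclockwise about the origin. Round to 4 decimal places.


x' = -20*cos(135) - 2*sin(135) = 12.7279
y' = -20*sin(135) + 2*cos(135) = -15.5563

(12.7279, -15.5563)


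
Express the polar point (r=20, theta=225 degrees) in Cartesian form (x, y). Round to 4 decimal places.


x = 20 * cos(225) = -14.1421
y = 20 * sin(225) = -14.1421

(-14.1421, -14.1421)


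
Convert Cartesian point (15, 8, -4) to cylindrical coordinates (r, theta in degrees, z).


r = sqrt(15^2 + 8^2) = 17
theta = atan2(8, 15) = 28.0725 deg
z = -4

r = 17, theta = 28.0725 deg, z = -4


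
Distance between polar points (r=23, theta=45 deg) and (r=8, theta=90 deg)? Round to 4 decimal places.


d = sqrt(r1^2 + r2^2 - 2*r1*r2*cos(t2-t1))
d = sqrt(23^2 + 8^2 - 2*23*8*cos(90-45)) = 18.2424

18.2424


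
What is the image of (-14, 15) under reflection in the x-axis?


Reflection across x-axis: (x, y) -> (x, -y)
(-14, 15) -> (-14, -15)

(-14, -15)


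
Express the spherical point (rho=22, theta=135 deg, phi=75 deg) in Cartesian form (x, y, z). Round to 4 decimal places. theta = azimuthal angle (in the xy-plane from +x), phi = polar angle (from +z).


x = 22 * sin(75) * cos(135) = -15.0263
y = 22 * sin(75) * sin(135) = 15.0263
z = 22 * cos(75) = 5.694

(-15.0263, 15.0263, 5.694)


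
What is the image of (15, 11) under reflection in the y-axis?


Reflection across y-axis: (x, y) -> (-x, y)
(15, 11) -> (-15, 11)

(-15, 11)


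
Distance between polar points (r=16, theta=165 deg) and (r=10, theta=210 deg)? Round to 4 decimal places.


d = sqrt(r1^2 + r2^2 - 2*r1*r2*cos(t2-t1))
d = sqrt(16^2 + 10^2 - 2*16*10*cos(210-165)) = 11.3897

11.3897


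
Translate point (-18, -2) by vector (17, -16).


Translation: (x+dx, y+dy) = (-18+17, -2+-16) = (-1, -18)

(-1, -18)


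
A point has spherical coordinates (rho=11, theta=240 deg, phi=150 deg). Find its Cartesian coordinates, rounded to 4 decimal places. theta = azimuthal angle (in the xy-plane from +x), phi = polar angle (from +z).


x = 11 * sin(150) * cos(240) = -2.75
y = 11 * sin(150) * sin(240) = -4.7631
z = 11 * cos(150) = -9.5263

(-2.75, -4.7631, -9.5263)


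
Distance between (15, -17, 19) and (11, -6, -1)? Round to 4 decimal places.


d = sqrt((11-15)^2 + (-6--17)^2 + (-1-19)^2) = 23.1733

23.1733


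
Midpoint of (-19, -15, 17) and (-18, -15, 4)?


Midpoint = ((-19+-18)/2, (-15+-15)/2, (17+4)/2) = (-18.5, -15, 10.5)

(-18.5, -15, 10.5)


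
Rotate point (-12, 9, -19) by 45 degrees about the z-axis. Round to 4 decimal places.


x' = -12*cos(45) - 9*sin(45) = -14.8492
y' = -12*sin(45) + 9*cos(45) = -2.1213
z' = -19

(-14.8492, -2.1213, -19)


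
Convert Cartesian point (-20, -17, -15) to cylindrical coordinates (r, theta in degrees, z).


r = sqrt((-20)^2 + (-17)^2) = 26.2488
theta = atan2(-17, -20) = 220.3645 deg
z = -15

r = 26.2488, theta = 220.3645 deg, z = -15


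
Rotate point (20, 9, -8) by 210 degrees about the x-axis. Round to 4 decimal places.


x' = 20
y' = 9*cos(210) - -8*sin(210) = -11.7942
z' = 9*sin(210) + -8*cos(210) = 2.4282

(20, -11.7942, 2.4282)


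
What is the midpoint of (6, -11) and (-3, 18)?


Midpoint = ((6+-3)/2, (-11+18)/2) = (1.5, 3.5)

(1.5, 3.5)


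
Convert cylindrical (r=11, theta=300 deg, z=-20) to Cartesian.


x = 11 * cos(300) = 5.5
y = 11 * sin(300) = -9.5263
z = -20

(5.5, -9.5263, -20)


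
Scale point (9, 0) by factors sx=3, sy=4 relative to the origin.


Scaling: (x*sx, y*sy) = (9*3, 0*4) = (27, 0)

(27, 0)


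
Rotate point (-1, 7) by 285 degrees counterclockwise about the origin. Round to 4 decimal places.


x' = -1*cos(285) - 7*sin(285) = 6.5027
y' = -1*sin(285) + 7*cos(285) = 2.7777

(6.5027, 2.7777)


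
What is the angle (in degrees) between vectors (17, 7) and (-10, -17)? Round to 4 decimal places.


dot = 17*-10 + 7*-17 = -289
|u| = 18.3848, |v| = 19.7231
cos(angle) = -0.797
angle = 142.8457 degrees

142.8457 degrees


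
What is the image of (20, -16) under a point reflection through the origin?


Reflection through origin: (x, y) -> (-x, -y)
(20, -16) -> (-20, 16)

(-20, 16)


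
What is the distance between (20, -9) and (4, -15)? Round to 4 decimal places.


d = sqrt((4-20)^2 + (-15--9)^2) = 17.088

17.088


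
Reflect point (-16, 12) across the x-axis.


Reflection across x-axis: (x, y) -> (x, -y)
(-16, 12) -> (-16, -12)

(-16, -12)


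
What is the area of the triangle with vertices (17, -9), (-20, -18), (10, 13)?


Area = |x1(y2-y3) + x2(y3-y1) + x3(y1-y2)| / 2
= |17*(-18-13) + -20*(13--9) + 10*(-9--18)| / 2
= 438.5

438.5


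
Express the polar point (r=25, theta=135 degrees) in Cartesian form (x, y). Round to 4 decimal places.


x = 25 * cos(135) = -17.6777
y = 25 * sin(135) = 17.6777

(-17.6777, 17.6777)


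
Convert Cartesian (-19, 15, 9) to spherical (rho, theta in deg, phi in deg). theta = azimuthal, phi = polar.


rho = sqrt((-19)^2 + 15^2 + 9^2) = 25.8263
theta = atan2(15, -19) = 141.7098 deg
phi = acos(9/25.8263) = 69.6055 deg

rho = 25.8263, theta = 141.7098 deg, phi = 69.6055 deg


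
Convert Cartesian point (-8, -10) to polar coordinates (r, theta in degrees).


r = sqrt((-8)^2 + (-10)^2) = 12.8062
theta = atan2(-10, -8) = 231.3402 degrees

r = 12.8062, theta = 231.3402 degrees


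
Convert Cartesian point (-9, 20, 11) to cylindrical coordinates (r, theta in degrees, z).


r = sqrt((-9)^2 + 20^2) = 21.9317
theta = atan2(20, -9) = 114.2277 deg
z = 11

r = 21.9317, theta = 114.2277 deg, z = 11


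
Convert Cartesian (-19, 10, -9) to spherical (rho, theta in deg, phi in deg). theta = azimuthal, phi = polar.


rho = sqrt((-19)^2 + 10^2 + (-9)^2) = 23.2809
theta = atan2(10, -19) = 152.2415 deg
phi = acos(-9/23.2809) = 112.7421 deg

rho = 23.2809, theta = 152.2415 deg, phi = 112.7421 deg


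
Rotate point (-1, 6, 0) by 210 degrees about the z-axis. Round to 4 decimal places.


x' = -1*cos(210) - 6*sin(210) = 3.866
y' = -1*sin(210) + 6*cos(210) = -4.6962
z' = 0

(3.866, -4.6962, 0)


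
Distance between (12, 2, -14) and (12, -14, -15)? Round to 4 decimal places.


d = sqrt((12-12)^2 + (-14-2)^2 + (-15--14)^2) = 16.0312

16.0312


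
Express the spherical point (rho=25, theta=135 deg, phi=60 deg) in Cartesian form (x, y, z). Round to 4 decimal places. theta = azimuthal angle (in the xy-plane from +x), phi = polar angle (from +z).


x = 25 * sin(60) * cos(135) = -15.3093
y = 25 * sin(60) * sin(135) = 15.3093
z = 25 * cos(60) = 12.5

(-15.3093, 15.3093, 12.5)


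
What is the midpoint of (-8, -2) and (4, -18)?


Midpoint = ((-8+4)/2, (-2+-18)/2) = (-2, -10)

(-2, -10)


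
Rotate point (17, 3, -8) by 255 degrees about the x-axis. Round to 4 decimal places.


x' = 17
y' = 3*cos(255) - -8*sin(255) = -8.5039
z' = 3*sin(255) + -8*cos(255) = -0.8272

(17, -8.5039, -0.8272)


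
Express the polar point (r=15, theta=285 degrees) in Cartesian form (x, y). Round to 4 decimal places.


x = 15 * cos(285) = 3.8823
y = 15 * sin(285) = -14.4889

(3.8823, -14.4889)


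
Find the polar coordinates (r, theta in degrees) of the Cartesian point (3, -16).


r = sqrt(3^2 + (-16)^2) = 16.2788
theta = atan2(-16, 3) = 280.6197 degrees

r = 16.2788, theta = 280.6197 degrees


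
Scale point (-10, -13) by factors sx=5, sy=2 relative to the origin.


Scaling: (x*sx, y*sy) = (-10*5, -13*2) = (-50, -26)

(-50, -26)


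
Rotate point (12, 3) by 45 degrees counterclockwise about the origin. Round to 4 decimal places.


x' = 12*cos(45) - 3*sin(45) = 6.364
y' = 12*sin(45) + 3*cos(45) = 10.6066

(6.364, 10.6066)


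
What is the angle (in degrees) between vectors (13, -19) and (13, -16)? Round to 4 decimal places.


dot = 13*13 + -19*-16 = 473
|u| = 23.0217, |v| = 20.6155
cos(angle) = 0.9966
angle = 4.7135 degrees

4.7135 degrees


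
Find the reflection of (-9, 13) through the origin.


Reflection through origin: (x, y) -> (-x, -y)
(-9, 13) -> (9, -13)

(9, -13)


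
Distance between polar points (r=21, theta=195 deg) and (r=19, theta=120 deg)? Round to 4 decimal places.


d = sqrt(r1^2 + r2^2 - 2*r1*r2*cos(t2-t1))
d = sqrt(21^2 + 19^2 - 2*21*19*cos(120-195)) = 24.4021

24.4021


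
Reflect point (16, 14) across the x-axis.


Reflection across x-axis: (x, y) -> (x, -y)
(16, 14) -> (16, -14)

(16, -14)


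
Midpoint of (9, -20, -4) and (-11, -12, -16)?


Midpoint = ((9+-11)/2, (-20+-12)/2, (-4+-16)/2) = (-1, -16, -10)

(-1, -16, -10)


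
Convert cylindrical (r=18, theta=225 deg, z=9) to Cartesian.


x = 18 * cos(225) = -12.7279
y = 18 * sin(225) = -12.7279
z = 9

(-12.7279, -12.7279, 9)


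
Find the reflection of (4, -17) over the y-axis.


Reflection across y-axis: (x, y) -> (-x, y)
(4, -17) -> (-4, -17)

(-4, -17)


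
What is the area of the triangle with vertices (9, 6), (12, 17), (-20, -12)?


Area = |x1(y2-y3) + x2(y3-y1) + x3(y1-y2)| / 2
= |9*(17--12) + 12*(-12-6) + -20*(6-17)| / 2
= 132.5

132.5


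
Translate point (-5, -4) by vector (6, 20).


Translation: (x+dx, y+dy) = (-5+6, -4+20) = (1, 16)

(1, 16)


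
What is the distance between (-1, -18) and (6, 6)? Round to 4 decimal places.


d = sqrt((6--1)^2 + (6--18)^2) = 25

25


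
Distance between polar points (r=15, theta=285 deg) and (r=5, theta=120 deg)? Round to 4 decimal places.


d = sqrt(r1^2 + r2^2 - 2*r1*r2*cos(t2-t1))
d = sqrt(15^2 + 5^2 - 2*15*5*cos(120-285)) = 19.8718

19.8718


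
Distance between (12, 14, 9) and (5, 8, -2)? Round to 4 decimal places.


d = sqrt((5-12)^2 + (8-14)^2 + (-2-9)^2) = 14.3527

14.3527


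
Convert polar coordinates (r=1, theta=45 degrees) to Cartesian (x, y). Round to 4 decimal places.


x = 1 * cos(45) = 0.7071
y = 1 * sin(45) = 0.7071

(0.7071, 0.7071)


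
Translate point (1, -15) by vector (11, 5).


Translation: (x+dx, y+dy) = (1+11, -15+5) = (12, -10)

(12, -10)


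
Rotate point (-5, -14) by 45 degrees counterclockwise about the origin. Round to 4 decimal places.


x' = -5*cos(45) - -14*sin(45) = 6.364
y' = -5*sin(45) + -14*cos(45) = -13.435

(6.364, -13.435)


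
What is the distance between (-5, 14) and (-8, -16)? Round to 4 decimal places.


d = sqrt((-8--5)^2 + (-16-14)^2) = 30.1496

30.1496


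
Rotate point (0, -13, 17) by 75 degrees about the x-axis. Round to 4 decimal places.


x' = 0
y' = -13*cos(75) - 17*sin(75) = -19.7854
z' = -13*sin(75) + 17*cos(75) = -8.1571

(0, -19.7854, -8.1571)


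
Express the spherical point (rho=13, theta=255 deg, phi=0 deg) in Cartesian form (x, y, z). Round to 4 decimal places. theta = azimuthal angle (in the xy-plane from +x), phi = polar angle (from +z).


x = 13 * sin(0) * cos(255) = 0
y = 13 * sin(0) * sin(255) = 0
z = 13 * cos(0) = 13

(0, 0, 13)


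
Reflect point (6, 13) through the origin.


Reflection through origin: (x, y) -> (-x, -y)
(6, 13) -> (-6, -13)

(-6, -13)


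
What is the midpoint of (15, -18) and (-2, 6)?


Midpoint = ((15+-2)/2, (-18+6)/2) = (6.5, -6)

(6.5, -6)


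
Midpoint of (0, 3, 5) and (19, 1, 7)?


Midpoint = ((0+19)/2, (3+1)/2, (5+7)/2) = (9.5, 2, 6)

(9.5, 2, 6)


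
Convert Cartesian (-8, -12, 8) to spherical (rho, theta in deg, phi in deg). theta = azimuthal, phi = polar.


rho = sqrt((-8)^2 + (-12)^2 + 8^2) = 16.4924
theta = atan2(-12, -8) = 236.3099 deg
phi = acos(8/16.4924) = 60.9829 deg

rho = 16.4924, theta = 236.3099 deg, phi = 60.9829 deg


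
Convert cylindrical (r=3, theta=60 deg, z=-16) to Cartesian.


x = 3 * cos(60) = 1.5
y = 3 * sin(60) = 2.5981
z = -16

(1.5, 2.5981, -16)


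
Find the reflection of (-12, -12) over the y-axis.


Reflection across y-axis: (x, y) -> (-x, y)
(-12, -12) -> (12, -12)

(12, -12)


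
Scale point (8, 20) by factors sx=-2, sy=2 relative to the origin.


Scaling: (x*sx, y*sy) = (8*-2, 20*2) = (-16, 40)

(-16, 40)
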